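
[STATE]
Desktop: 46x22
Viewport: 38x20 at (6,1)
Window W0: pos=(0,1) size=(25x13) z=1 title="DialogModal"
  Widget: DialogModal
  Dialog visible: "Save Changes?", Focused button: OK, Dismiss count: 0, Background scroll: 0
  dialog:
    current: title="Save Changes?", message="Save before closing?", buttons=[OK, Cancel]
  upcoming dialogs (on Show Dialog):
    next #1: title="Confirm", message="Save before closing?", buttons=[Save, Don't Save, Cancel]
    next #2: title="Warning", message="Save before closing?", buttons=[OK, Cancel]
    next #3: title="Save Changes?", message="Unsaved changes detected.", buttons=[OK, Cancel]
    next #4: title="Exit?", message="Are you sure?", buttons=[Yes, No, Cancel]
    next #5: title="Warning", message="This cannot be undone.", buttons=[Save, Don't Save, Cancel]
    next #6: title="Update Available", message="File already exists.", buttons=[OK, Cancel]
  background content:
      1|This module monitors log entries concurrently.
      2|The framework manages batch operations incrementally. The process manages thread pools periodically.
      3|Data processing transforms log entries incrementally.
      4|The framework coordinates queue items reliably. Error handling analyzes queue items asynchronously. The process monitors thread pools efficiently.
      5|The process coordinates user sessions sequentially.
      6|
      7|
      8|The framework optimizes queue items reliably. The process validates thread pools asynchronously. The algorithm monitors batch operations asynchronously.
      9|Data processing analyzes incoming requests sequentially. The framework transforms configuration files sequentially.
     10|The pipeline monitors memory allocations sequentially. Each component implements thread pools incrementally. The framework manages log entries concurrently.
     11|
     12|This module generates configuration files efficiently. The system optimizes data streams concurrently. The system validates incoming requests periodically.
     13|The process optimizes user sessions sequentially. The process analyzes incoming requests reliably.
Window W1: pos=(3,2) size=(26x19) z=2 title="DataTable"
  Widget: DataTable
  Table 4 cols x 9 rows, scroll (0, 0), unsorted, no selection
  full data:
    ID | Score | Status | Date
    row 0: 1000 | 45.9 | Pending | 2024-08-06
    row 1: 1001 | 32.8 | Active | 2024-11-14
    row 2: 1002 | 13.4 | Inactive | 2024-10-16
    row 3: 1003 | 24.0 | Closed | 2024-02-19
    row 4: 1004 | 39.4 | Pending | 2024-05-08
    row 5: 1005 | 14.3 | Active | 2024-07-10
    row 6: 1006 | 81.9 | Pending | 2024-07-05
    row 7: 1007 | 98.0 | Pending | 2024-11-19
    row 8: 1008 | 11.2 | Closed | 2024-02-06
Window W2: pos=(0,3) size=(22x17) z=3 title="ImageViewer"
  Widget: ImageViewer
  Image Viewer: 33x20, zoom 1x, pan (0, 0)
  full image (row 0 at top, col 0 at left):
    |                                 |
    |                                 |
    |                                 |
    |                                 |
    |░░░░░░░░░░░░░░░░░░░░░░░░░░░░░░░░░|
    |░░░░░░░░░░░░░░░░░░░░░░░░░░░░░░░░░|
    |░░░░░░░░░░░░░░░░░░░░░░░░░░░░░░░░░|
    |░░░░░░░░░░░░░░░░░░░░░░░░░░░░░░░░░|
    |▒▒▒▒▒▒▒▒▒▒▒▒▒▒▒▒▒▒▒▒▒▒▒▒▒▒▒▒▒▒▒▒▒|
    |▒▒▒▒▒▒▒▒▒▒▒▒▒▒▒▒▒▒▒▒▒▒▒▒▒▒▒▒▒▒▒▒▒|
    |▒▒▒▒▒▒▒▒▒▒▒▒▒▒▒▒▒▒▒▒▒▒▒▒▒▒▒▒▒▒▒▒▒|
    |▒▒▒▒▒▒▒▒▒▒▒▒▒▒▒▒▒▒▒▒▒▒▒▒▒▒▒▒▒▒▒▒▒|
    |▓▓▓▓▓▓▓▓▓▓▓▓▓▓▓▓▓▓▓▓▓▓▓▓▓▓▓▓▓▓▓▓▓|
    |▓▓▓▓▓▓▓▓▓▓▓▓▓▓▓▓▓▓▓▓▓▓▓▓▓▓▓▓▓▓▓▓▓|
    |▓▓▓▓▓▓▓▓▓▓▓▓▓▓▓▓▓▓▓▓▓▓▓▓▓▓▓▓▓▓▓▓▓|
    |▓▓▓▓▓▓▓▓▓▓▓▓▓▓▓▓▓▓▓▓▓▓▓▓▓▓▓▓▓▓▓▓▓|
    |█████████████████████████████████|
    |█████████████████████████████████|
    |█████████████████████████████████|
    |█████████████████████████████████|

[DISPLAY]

━━━━━━━━━━━━━━━━━━┓                   
━━━━━━━━━━━━━━━━━━━━━━┓               
━━━━━━━━━━━━━━━┓      ┃               
eViewer        ┃──────┨               
───────────────┨ │Date┃               
               ┃─┼────┃               
               ┃ │2024┃               
               ┃ │2024┃               
               ┃e│2024┃               
░░░░░░░░░░░░░░░┃ │2024┃               
░░░░░░░░░░░░░░░┃ │2024┃               
░░░░░░░░░░░░░░░┃ │2024┃               
░░░░░░░░░░░░░░░┃ │2024┃               
▒▒▒▒▒▒▒▒▒▒▒▒▒▒▒┃ │2024┃               
▒▒▒▒▒▒▒▒▒▒▒▒▒▒▒┃ │2024┃               
▒▒▒▒▒▒▒▒▒▒▒▒▒▒▒┃      ┃               
▒▒▒▒▒▒▒▒▒▒▒▒▒▒▒┃      ┃               
▓▓▓▓▓▓▓▓▓▓▓▓▓▓▓┃      ┃               
━━━━━━━━━━━━━━━┛      ┃               
━━━━━━━━━━━━━━━━━━━━━━┛               


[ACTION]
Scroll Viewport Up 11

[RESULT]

                                      
━━━━━━━━━━━━━━━━━━┓                   
━━━━━━━━━━━━━━━━━━━━━━┓               
━━━━━━━━━━━━━━━┓      ┃               
eViewer        ┃──────┨               
───────────────┨ │Date┃               
               ┃─┼────┃               
               ┃ │2024┃               
               ┃ │2024┃               
               ┃e│2024┃               
░░░░░░░░░░░░░░░┃ │2024┃               
░░░░░░░░░░░░░░░┃ │2024┃               
░░░░░░░░░░░░░░░┃ │2024┃               
░░░░░░░░░░░░░░░┃ │2024┃               
▒▒▒▒▒▒▒▒▒▒▒▒▒▒▒┃ │2024┃               
▒▒▒▒▒▒▒▒▒▒▒▒▒▒▒┃ │2024┃               
▒▒▒▒▒▒▒▒▒▒▒▒▒▒▒┃      ┃               
▒▒▒▒▒▒▒▒▒▒▒▒▒▒▒┃      ┃               
▓▓▓▓▓▓▓▓▓▓▓▓▓▓▓┃      ┃               
━━━━━━━━━━━━━━━┛      ┃               


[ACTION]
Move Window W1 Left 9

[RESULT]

                                      
━━━━━━━━━━━━━━━━━━┓                   
━━━━━━━━━━━━━━━━━━━┓                  
━━━━━━━━━━━━━━━┓   ┃                  
eViewer        ┃───┨                  
───────────────┨ate┃                  
               ┃───┃                  
               ┃024┃                  
               ┃024┃                  
               ┃024┃                  
░░░░░░░░░░░░░░░┃024┃                  
░░░░░░░░░░░░░░░┃024┃                  
░░░░░░░░░░░░░░░┃024┃                  
░░░░░░░░░░░░░░░┃024┃                  
▒▒▒▒▒▒▒▒▒▒▒▒▒▒▒┃024┃                  
▒▒▒▒▒▒▒▒▒▒▒▒▒▒▒┃024┃                  
▒▒▒▒▒▒▒▒▒▒▒▒▒▒▒┃   ┃                  
▒▒▒▒▒▒▒▒▒▒▒▒▒▒▒┃   ┃                  
▓▓▓▓▓▓▓▓▓▓▓▓▓▓▓┃   ┃                  
━━━━━━━━━━━━━━━┛   ┃                  


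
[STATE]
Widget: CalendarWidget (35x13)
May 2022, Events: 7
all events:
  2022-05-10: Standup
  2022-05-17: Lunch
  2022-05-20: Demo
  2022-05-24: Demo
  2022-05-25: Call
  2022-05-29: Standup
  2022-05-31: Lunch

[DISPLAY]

              May 2022             
Mo Tu We Th Fr Sa Su               
                   1               
 2  3  4  5  6  7  8               
 9 10* 11 12 13 14 15              
16 17* 18 19 20* 21 22             
23 24* 25* 26 27 28 29*            
30 31*                             
                                   
                                   
                                   
                                   
                                   


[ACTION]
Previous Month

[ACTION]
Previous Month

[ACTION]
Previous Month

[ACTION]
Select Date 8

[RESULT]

           February 2022           
Mo Tu We Th Fr Sa Su               
    1  2  3  4  5  6               
 7 [ 8]  9 10 11 12 13             
14 15 16 17 18 19 20               
21 22 23 24 25 26 27               
28                                 
                                   
                                   
                                   
                                   
                                   
                                   


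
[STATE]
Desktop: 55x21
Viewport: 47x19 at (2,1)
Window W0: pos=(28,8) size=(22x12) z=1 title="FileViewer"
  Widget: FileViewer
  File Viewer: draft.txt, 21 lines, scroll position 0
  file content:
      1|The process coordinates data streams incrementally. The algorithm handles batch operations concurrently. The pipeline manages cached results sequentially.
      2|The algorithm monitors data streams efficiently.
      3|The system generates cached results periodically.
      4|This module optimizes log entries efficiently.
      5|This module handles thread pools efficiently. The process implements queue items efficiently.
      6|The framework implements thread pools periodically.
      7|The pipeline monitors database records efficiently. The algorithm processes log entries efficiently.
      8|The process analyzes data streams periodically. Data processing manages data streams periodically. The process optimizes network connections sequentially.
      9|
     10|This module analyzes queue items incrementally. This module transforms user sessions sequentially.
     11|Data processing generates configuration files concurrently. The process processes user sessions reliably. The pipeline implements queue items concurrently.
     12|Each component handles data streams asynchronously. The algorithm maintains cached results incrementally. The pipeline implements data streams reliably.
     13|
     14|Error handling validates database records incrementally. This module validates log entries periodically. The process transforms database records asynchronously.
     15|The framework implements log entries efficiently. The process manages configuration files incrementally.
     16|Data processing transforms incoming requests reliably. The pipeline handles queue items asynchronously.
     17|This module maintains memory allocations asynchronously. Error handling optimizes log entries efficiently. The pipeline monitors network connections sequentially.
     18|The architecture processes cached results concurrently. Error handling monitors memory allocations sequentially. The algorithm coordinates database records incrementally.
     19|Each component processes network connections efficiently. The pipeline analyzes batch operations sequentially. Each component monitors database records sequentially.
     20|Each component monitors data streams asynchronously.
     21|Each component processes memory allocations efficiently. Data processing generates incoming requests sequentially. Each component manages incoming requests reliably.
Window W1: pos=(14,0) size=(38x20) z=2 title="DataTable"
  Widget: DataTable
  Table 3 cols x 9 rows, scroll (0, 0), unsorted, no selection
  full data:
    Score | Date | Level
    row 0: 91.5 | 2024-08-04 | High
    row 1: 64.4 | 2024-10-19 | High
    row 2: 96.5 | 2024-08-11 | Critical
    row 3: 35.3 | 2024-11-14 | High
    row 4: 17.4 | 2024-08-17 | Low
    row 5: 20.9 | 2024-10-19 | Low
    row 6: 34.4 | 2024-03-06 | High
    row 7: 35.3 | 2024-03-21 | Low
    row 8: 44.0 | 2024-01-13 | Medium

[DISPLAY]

            ┃ DataTable                        
            ┠──────────────────────────────────
            ┃Score│Date      │Level            
            ┃─────┼──────────┼────────         
            ┃91.5 │2024-08-04│High             
            ┃64.4 │2024-10-19│High             
            ┃96.5 │2024-08-11│Critical         
            ┃35.3 │2024-11-14│High             
            ┃17.4 │2024-08-17│Low              
            ┃20.9 │2024-10-19│Low              
            ┃34.4 │2024-03-06│High             
            ┃35.3 │2024-03-21│Low              
            ┃44.0 │2024-01-13│Medium           
            ┃                                  
            ┃                                  
            ┃                                  
            ┃                                  
            ┃                                  
            ┗━━━━━━━━━━━━━━━━━━━━━━━━━━━━━━━━━━


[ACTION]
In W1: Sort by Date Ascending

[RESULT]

            ┃ DataTable                        
            ┠──────────────────────────────────
            ┃Score│Date     ▲│Level            
            ┃─────┼──────────┼────────         
            ┃44.0 │2024-01-13│Medium           
            ┃34.4 │2024-03-06│High             
            ┃35.3 │2024-03-21│Low              
            ┃91.5 │2024-08-04│High             
            ┃96.5 │2024-08-11│Critical         
            ┃17.4 │2024-08-17│Low              
            ┃64.4 │2024-10-19│High             
            ┃20.9 │2024-10-19│Low              
            ┃35.3 │2024-11-14│High             
            ┃                                  
            ┃                                  
            ┃                                  
            ┃                                  
            ┃                                  
            ┗━━━━━━━━━━━━━━━━━━━━━━━━━━━━━━━━━━


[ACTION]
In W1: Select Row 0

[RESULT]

            ┃ DataTable                        
            ┠──────────────────────────────────
            ┃Score│Date     ▲│Level            
            ┃─────┼──────────┼────────         
            ┃>4.0 │2024-01-13│Medium           
            ┃34.4 │2024-03-06│High             
            ┃35.3 │2024-03-21│Low              
            ┃91.5 │2024-08-04│High             
            ┃96.5 │2024-08-11│Critical         
            ┃17.4 │2024-08-17│Low              
            ┃64.4 │2024-10-19│High             
            ┃20.9 │2024-10-19│Low              
            ┃35.3 │2024-11-14│High             
            ┃                                  
            ┃                                  
            ┃                                  
            ┃                                  
            ┃                                  
            ┗━━━━━━━━━━━━━━━━━━━━━━━━━━━━━━━━━━


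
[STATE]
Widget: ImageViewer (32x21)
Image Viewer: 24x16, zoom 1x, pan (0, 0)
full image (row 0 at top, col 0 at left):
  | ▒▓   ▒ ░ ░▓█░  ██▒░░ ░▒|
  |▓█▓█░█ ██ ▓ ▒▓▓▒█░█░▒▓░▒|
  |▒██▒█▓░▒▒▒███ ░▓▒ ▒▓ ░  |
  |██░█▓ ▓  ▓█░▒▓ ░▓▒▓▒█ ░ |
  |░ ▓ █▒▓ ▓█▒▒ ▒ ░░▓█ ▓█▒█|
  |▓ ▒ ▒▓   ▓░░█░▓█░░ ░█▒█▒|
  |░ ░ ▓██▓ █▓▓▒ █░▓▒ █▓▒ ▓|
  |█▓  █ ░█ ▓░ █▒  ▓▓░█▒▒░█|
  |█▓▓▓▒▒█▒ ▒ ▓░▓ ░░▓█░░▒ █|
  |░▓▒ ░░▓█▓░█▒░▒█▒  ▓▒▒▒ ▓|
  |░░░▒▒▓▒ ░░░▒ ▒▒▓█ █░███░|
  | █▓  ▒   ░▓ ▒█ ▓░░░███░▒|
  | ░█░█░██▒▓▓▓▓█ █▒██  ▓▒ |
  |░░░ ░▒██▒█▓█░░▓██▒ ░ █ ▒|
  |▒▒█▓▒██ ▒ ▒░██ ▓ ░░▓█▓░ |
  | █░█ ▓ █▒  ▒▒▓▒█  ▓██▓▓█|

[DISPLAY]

 ▒▓   ▒ ░ ░▓█░  ██▒░░ ░▒        
▓█▓█░█ ██ ▓ ▒▓▓▒█░█░▒▓░▒        
▒██▒█▓░▒▒▒███ ░▓▒ ▒▓ ░          
██░█▓ ▓  ▓█░▒▓ ░▓▒▓▒█ ░         
░ ▓ █▒▓ ▓█▒▒ ▒ ░░▓█ ▓█▒█        
▓ ▒ ▒▓   ▓░░█░▓█░░ ░█▒█▒        
░ ░ ▓██▓ █▓▓▒ █░▓▒ █▓▒ ▓        
█▓  █ ░█ ▓░ █▒  ▓▓░█▒▒░█        
█▓▓▓▒▒█▒ ▒ ▓░▓ ░░▓█░░▒ █        
░▓▒ ░░▓█▓░█▒░▒█▒  ▓▒▒▒ ▓        
░░░▒▒▓▒ ░░░▒ ▒▒▓█ █░███░        
 █▓  ▒   ░▓ ▒█ ▓░░░███░▒        
 ░█░█░██▒▓▓▓▓█ █▒██  ▓▒         
░░░ ░▒██▒█▓█░░▓██▒ ░ █ ▒        
▒▒█▓▒██ ▒ ▒░██ ▓ ░░▓█▓░         
 █░█ ▓ █▒  ▒▒▓▒█  ▓██▓▓█        
                                
                                
                                
                                
                                


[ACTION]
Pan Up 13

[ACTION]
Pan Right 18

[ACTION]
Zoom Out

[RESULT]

▒░░ ░▒                          
█░▒▓░▒                          
▒▓ ░                            
▓▒█ ░                           
█ ▓█▒█                          
 ░█▒█▒                          
 █▓▒ ▓                          
░█▒▒░█                          
█░░▒ █                          
▓▒▒▒ ▓                          
█░███░                          
░███░▒                          
█  ▓▒                           
 ░ █ ▒                          
░▓█▓░                           
▓██▓▓█                          
                                
                                
                                
                                
                                


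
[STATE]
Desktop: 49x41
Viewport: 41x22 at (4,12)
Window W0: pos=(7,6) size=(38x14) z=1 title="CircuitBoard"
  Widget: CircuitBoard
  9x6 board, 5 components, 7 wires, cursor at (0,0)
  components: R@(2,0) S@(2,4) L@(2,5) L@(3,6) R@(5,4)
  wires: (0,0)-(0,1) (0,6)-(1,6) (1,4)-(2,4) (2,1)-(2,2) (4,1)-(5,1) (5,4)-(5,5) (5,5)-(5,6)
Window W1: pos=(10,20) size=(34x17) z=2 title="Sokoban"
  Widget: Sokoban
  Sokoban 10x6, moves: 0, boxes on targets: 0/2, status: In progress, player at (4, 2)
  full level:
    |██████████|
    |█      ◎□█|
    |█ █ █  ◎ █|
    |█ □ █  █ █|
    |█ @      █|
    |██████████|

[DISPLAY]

   ┃1                   ·       ·       ┃
   ┃                    │               ┃
   ┃2   R   · ─ ·       S   L           ┃
   ┃                                    ┃
   ┃3                           L       ┃
   ┃                                    ┃
   ┃4       ·                           ┃
   ┗━━━━━━━━━━━━━━━━━━━━━━━━━━━━━━━━━━━━┛
      ┏━━━━━━━━━━━━━━━━━━━━━━━━━━━━━━━━┓ 
      ┃ Sokoban                        ┃ 
      ┠────────────────────────────────┨ 
      ┃██████████                      ┃ 
      ┃█      ◎□█                      ┃ 
      ┃█ █ █  ◎ █                      ┃ 
      ┃█ □ █  █ █                      ┃ 
      ┃█ @      █                      ┃ 
      ┃██████████                      ┃ 
      ┃Moves: 0  0/2                   ┃ 
      ┃                                ┃ 
      ┃                                ┃ 
      ┃                                ┃ 
      ┃                                ┃ 


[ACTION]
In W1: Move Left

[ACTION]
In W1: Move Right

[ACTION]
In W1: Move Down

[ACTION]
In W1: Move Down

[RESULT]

   ┃1                   ·       ·       ┃
   ┃                    │               ┃
   ┃2   R   · ─ ·       S   L           ┃
   ┃                                    ┃
   ┃3                           L       ┃
   ┃                                    ┃
   ┃4       ·                           ┃
   ┗━━━━━━━━━━━━━━━━━━━━━━━━━━━━━━━━━━━━┛
      ┏━━━━━━━━━━━━━━━━━━━━━━━━━━━━━━━━┓ 
      ┃ Sokoban                        ┃ 
      ┠────────────────────────────────┨ 
      ┃██████████                      ┃ 
      ┃█      ◎□█                      ┃ 
      ┃█ █ █  ◎ █                      ┃ 
      ┃█ □ █  █ █                      ┃ 
      ┃█ @      █                      ┃ 
      ┃██████████                      ┃ 
      ┃Moves: 2  0/2                   ┃ 
      ┃                                ┃ 
      ┃                                ┃ 
      ┃                                ┃ 
      ┃                                ┃ 


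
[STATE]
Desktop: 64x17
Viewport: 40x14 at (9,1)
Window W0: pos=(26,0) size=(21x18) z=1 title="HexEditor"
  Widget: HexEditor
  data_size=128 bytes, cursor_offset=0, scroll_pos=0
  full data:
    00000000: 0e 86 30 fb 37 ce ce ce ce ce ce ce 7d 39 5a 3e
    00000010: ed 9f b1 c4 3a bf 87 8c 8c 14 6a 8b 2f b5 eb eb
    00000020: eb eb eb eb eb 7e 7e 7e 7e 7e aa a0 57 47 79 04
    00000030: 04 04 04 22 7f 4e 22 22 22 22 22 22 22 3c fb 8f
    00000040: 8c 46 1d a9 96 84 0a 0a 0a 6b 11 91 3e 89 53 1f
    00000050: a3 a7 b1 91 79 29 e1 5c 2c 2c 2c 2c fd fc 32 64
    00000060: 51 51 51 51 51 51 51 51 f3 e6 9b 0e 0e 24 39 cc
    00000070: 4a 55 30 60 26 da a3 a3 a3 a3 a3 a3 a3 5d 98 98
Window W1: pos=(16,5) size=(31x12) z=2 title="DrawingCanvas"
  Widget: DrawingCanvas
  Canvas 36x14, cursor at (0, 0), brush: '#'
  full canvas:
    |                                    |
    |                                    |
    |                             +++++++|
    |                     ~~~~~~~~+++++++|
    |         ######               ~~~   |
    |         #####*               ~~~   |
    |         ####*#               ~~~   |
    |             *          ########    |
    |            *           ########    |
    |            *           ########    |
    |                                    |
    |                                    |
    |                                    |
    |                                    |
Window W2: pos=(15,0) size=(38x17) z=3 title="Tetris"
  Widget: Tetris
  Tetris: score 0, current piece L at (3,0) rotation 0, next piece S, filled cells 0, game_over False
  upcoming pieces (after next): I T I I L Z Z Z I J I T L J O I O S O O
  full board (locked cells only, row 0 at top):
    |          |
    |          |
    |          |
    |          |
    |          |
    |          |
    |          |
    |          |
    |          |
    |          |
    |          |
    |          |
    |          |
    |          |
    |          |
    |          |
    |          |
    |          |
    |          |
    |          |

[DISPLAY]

      ┃ Tetris                          
      ┠─────────────────────────────────
      ┃          │Next:                 
      ┃          │ ░░                   
      ┃          │░░                    
      ┃          │                      
      ┃          │                      
      ┃          │                      
      ┃          │Score:                
      ┃          │0                     
      ┃          │                      
      ┃          │                      
      ┃          │                      
      ┃          │                      


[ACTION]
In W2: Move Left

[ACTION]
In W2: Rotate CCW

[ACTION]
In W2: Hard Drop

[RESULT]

      ┃ Tetris                          
      ┠─────────────────────────────────
      ┃          │Next:                 
      ┃          │████                  
      ┃          │                      
      ┃          │                      
      ┃          │                      
      ┃          │                      
      ┃          │Score:                
      ┃          │0                     
      ┃          │                      
      ┃          │                      
      ┃  ▒▒      │                      
      ┃   ▒      │                      


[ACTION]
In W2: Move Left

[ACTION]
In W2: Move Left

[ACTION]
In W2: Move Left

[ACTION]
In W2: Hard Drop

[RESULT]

      ┃ Tetris                          
      ┠─────────────────────────────────
      ┃          │Next:                 
      ┃          │ ▒                    
      ┃          │▒▒▒                   
      ┃          │                      
      ┃          │                      
      ┃          │                      
      ┃          │Score:                
      ┃          │0                     
      ┃          │                      
      ┃ ░░       │                      
      ┃░░▒▒      │                      
      ┃   ▒      │                      


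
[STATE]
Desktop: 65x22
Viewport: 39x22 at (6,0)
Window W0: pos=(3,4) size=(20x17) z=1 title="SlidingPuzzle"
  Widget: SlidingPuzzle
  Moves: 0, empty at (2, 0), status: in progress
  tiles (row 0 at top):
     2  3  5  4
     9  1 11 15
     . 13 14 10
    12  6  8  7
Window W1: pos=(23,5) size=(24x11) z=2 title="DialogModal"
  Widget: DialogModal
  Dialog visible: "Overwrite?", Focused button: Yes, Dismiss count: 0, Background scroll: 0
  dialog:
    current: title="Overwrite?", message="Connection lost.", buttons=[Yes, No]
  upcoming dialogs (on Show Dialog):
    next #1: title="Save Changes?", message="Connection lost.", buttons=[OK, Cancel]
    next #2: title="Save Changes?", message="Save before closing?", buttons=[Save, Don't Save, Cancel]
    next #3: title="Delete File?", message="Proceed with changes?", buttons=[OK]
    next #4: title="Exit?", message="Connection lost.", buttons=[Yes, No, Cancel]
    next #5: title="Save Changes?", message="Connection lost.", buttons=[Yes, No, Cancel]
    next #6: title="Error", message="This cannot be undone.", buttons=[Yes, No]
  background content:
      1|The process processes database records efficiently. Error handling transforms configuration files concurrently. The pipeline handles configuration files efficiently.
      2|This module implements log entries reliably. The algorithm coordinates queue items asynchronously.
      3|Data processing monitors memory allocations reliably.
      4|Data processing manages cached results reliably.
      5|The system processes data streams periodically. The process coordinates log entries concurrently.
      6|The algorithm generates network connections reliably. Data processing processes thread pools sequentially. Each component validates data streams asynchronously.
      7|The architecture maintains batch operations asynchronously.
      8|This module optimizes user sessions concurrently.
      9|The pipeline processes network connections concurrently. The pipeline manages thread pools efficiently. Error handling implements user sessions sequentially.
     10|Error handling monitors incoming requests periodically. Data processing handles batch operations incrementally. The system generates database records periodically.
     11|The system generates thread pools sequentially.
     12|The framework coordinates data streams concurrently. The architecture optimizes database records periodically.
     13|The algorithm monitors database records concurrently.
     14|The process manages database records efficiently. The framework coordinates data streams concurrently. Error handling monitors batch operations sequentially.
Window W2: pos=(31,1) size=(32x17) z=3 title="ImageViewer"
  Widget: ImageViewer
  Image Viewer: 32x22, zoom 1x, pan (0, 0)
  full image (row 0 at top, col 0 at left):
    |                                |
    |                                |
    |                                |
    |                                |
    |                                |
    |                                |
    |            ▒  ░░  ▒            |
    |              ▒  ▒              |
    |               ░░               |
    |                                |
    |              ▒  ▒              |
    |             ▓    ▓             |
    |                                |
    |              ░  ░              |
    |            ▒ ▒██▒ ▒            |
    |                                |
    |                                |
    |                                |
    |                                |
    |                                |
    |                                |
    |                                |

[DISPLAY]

                                       
                         ┏━━━━━━━━━━━━━
                         ┃ ImageViewer 
                         ┠─────────────
━━━━━━━━━━━━━━━━┓        ┃             
lidingPuzzle    ┃┏━━━━━━━┃             
────────────────┨┃ Dialog┃             
───┬────┬────┬──┃┠───────┃             
 2 │  3 │  5 │  ┃┃The pro┃             
───┼────┼────┼──┃┃Th┌────┃             
 9 │  1 │ 11 │ 1┃┃Da│   O┃            ▒
───┼────┼────┼──┃┃Da│Conn┃             
   │ 13 │ 14 │ 1┃┃Th│   [┃             
───┼────┼────┼──┃┃Th└────┃             
12 │  6 │  8 │  ┃┃The arc┃             
───┴────┴────┴──┃┗━━━━━━━┃             
ves: 0          ┃        ┃             
                ┃        ┗━━━━━━━━━━━━━
                ┃                      
                ┃                      
━━━━━━━━━━━━━━━━┛                      
                                       


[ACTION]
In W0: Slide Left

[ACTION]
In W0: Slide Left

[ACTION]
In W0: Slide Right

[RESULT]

                                       
                         ┏━━━━━━━━━━━━━
                         ┃ ImageViewer 
                         ┠─────────────
━━━━━━━━━━━━━━━━┓        ┃             
lidingPuzzle    ┃┏━━━━━━━┃             
────────────────┨┃ Dialog┃             
───┬────┬────┬──┃┠───────┃             
 2 │  3 │  5 │  ┃┃The pro┃             
───┼────┼────┼──┃┃Th┌────┃             
 9 │  1 │ 11 │ 1┃┃Da│   O┃            ▒
───┼────┼────┼──┃┃Da│Conn┃             
13 │    │ 14 │ 1┃┃Th│   [┃             
───┼────┼────┼──┃┃Th└────┃             
12 │  6 │  8 │  ┃┃The arc┃             
───┴────┴────┴──┃┗━━━━━━━┃             
ves: 3          ┃        ┃             
                ┃        ┗━━━━━━━━━━━━━
                ┃                      
                ┃                      
━━━━━━━━━━━━━━━━┛                      
                                       


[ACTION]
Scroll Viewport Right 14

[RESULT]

                                       
           ┏━━━━━━━━━━━━━━━━━━━━━━━━━━━
           ┃ ImageViewer               
           ┠───────────────────────────
━━┓        ┃                           
  ┃┏━━━━━━━┃                           
──┨┃ Dialog┃                           
──┃┠───────┃                           
  ┃┃The pro┃                           
──┃┃Th┌────┃                           
 1┃┃Da│   O┃            ▒  ░░  ▒       
──┃┃Da│Conn┃              ▒  ▒         
 1┃┃Th│   [┃               ░░          
──┃┃Th└────┃                           
  ┃┃The arc┃              ▒  ▒         
──┃┗━━━━━━━┃             ▓    ▓        
  ┃        ┃                           
  ┃        ┗━━━━━━━━━━━━━━━━━━━━━━━━━━━
  ┃                                    
  ┃                                    
━━┛                                    
                                       


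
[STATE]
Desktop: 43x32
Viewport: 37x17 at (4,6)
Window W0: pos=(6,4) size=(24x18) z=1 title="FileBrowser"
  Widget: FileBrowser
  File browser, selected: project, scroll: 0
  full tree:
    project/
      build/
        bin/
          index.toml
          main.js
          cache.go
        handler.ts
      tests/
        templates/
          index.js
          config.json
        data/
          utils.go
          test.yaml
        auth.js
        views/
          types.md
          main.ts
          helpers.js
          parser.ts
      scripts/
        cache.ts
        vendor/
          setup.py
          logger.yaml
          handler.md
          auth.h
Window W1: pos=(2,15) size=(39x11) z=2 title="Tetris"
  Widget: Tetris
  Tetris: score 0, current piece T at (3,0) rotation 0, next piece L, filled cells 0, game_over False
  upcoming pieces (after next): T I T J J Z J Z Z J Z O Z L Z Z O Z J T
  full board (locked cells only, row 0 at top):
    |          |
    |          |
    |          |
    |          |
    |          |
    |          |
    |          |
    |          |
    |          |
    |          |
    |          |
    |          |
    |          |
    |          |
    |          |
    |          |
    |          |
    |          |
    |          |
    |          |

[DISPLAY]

  ┠──────────────────────┨           
  ┃> [-] project/        ┃           
  ┃    [+] build/        ┃           
  ┃    [+] tests/        ┃           
  ┃    [+] scripts/      ┃           
  ┃                      ┃           
  ┃                      ┃           
  ┃                      ┃           
  ┃                      ┃           
━━━━━━━━━━━━━━━━━━━━━━━━━━━━━━━━━━━━┓
Tetris                              ┃
────────────────────────────────────┨
         │Next:                     ┃
         │  ▒                       ┃
         │▒▒▒                       ┃
         │                          ┃
         │                          ┃


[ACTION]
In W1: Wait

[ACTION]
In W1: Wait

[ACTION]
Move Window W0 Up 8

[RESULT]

  ┃    [+] scripts/      ┃           
  ┃                      ┃           
  ┃                      ┃           
  ┃                      ┃           
  ┃                      ┃           
  ┃                      ┃           
  ┃                      ┃           
  ┃                      ┃           
  ┃                      ┃           
━━━━━━━━━━━━━━━━━━━━━━━━━━━━━━━━━━━━┓
Tetris                              ┃
────────────────────────────────────┨
         │Next:                     ┃
         │  ▒                       ┃
         │▒▒▒                       ┃
         │                          ┃
         │                          ┃


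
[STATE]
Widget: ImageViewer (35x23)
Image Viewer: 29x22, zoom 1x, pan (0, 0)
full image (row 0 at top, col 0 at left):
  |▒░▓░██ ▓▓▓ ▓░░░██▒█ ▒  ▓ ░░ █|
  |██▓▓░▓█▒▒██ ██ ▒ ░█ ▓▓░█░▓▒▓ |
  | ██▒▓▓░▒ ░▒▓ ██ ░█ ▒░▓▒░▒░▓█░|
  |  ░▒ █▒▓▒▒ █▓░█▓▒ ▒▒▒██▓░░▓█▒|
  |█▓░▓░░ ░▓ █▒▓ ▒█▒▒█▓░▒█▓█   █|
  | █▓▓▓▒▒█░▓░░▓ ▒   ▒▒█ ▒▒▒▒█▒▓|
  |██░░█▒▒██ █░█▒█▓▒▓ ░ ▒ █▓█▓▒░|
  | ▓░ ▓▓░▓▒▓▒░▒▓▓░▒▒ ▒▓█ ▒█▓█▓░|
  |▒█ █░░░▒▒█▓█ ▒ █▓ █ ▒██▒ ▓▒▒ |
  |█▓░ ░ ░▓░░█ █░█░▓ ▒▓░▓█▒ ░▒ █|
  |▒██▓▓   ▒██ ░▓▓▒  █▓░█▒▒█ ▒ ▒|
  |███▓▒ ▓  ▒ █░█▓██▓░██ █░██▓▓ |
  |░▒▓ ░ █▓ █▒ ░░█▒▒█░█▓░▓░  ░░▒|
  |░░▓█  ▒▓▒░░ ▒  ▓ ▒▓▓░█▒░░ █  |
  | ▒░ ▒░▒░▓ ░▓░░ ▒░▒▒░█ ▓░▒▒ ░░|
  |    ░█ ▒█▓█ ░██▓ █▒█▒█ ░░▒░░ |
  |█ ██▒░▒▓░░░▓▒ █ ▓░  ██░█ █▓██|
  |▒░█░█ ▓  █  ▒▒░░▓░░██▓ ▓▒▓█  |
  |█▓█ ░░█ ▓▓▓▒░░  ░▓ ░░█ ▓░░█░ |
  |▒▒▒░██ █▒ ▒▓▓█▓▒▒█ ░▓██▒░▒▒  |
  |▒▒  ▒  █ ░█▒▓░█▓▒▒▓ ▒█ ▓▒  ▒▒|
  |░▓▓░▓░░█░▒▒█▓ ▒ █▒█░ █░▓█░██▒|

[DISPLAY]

▒░▓░██ ▓▓▓ ▓░░░██▒█ ▒  ▓ ░░ █      
██▓▓░▓█▒▒██ ██ ▒ ░█ ▓▓░█░▓▒▓       
 ██▒▓▓░▒ ░▒▓ ██ ░█ ▒░▓▒░▒░▓█░      
  ░▒ █▒▓▒▒ █▓░█▓▒ ▒▒▒██▓░░▓█▒      
█▓░▓░░ ░▓ █▒▓ ▒█▒▒█▓░▒█▓█   █      
 █▓▓▓▒▒█░▓░░▓ ▒   ▒▒█ ▒▒▒▒█▒▓      
██░░█▒▒██ █░█▒█▓▒▓ ░ ▒ █▓█▓▒░      
 ▓░ ▓▓░▓▒▓▒░▒▓▓░▒▒ ▒▓█ ▒█▓█▓░      
▒█ █░░░▒▒█▓█ ▒ █▓ █ ▒██▒ ▓▒▒       
█▓░ ░ ░▓░░█ █░█░▓ ▒▓░▓█▒ ░▒ █      
▒██▓▓   ▒██ ░▓▓▒  █▓░█▒▒█ ▒ ▒      
███▓▒ ▓  ▒ █░█▓██▓░██ █░██▓▓       
░▒▓ ░ █▓ █▒ ░░█▒▒█░█▓░▓░  ░░▒      
░░▓█  ▒▓▒░░ ▒  ▓ ▒▓▓░█▒░░ █        
 ▒░ ▒░▒░▓ ░▓░░ ▒░▒▒░█ ▓░▒▒ ░░      
    ░█ ▒█▓█ ░██▓ █▒█▒█ ░░▒░░       
█ ██▒░▒▓░░░▓▒ █ ▓░  ██░█ █▓██      
▒░█░█ ▓  █  ▒▒░░▓░░██▓ ▓▒▓█        
█▓█ ░░█ ▓▓▓▒░░  ░▓ ░░█ ▓░░█░       
▒▒▒░██ █▒ ▒▓▓█▓▒▒█ ░▓██▒░▒▒        
▒▒  ▒  █ ░█▒▓░█▓▒▒▓ ▒█ ▓▒  ▒▒      
░▓▓░▓░░█░▒▒█▓ ▒ █▒█░ █░▓█░██▒      
                                   


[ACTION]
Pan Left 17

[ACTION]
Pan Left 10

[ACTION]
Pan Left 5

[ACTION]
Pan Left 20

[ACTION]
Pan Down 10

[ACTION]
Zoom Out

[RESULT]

▒██▓▓   ▒██ ░▓▓▒  █▓░█▒▒█ ▒ ▒      
███▓▒ ▓  ▒ █░█▓██▓░██ █░██▓▓       
░▒▓ ░ █▓ █▒ ░░█▒▒█░█▓░▓░  ░░▒      
░░▓█  ▒▓▒░░ ▒  ▓ ▒▓▓░█▒░░ █        
 ▒░ ▒░▒░▓ ░▓░░ ▒░▒▒░█ ▓░▒▒ ░░      
    ░█ ▒█▓█ ░██▓ █▒█▒█ ░░▒░░       
█ ██▒░▒▓░░░▓▒ █ ▓░  ██░█ █▓██      
▒░█░█ ▓  █  ▒▒░░▓░░██▓ ▓▒▓█        
█▓█ ░░█ ▓▓▓▒░░  ░▓ ░░█ ▓░░█░       
▒▒▒░██ █▒ ▒▓▓█▓▒▒█ ░▓██▒░▒▒        
▒▒  ▒  █ ░█▒▓░█▓▒▒▓ ▒█ ▓▒  ▒▒      
░▓▓░▓░░█░▒▒█▓ ▒ █▒█░ █░▓█░██▒      
                                   
                                   
                                   
                                   
                                   
                                   
                                   
                                   
                                   
                                   
                                   
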